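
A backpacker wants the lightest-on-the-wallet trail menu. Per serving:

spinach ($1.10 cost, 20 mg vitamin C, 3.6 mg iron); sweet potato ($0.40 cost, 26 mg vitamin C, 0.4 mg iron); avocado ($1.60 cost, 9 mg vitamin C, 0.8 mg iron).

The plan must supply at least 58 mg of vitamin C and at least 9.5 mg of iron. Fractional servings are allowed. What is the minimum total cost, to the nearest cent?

A basic optimal solution has at most two foods positive. Try each food alone and each pair with both targets met exactly.
spinach only: max(58/20, 9.5/3.6) = 2.9 servings → $3.19.
sweet potato only: max(58/26, 9.5/0.4) = 23.75 servings → $9.50.
avocado only: max(58/9, 9.5/0.8) = 11.88 servings → $19.00.
spinach + sweet potato with both tight: 2.614 servings and 0.2196 servings → $2.96.
spinach + avocado with both tight: 2.384 servings and 1.146 servings → $4.46.
sweet potato + avocado: the both-tight solution has a negative serving — not a feasible corner.
So the least-cost plan costs $2.96.

$2.96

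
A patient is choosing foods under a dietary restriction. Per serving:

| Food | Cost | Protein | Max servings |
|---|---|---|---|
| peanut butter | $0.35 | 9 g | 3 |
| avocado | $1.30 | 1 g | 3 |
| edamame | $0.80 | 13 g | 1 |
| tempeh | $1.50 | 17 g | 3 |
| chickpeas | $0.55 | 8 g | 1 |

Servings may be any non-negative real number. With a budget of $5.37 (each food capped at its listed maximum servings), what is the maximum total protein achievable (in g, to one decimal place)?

Protein per dollar: peanut butter 25.71, edamame 16.25, chickpeas 14.55, tempeh 11.33, avocado 0.7692.
Take 3 servings of peanut butter: spends $1.05, +27.0 g protein (running total 27.0 g).
Take 1 serving of edamame: spends $0.80, +13.0 g protein (running total 40.0 g).
Take 1 serving of chickpeas: spends $0.55, +8.0 g protein (running total 48.0 g).
Take 1.98 servings of tempeh: spends $2.97, +33.7 g protein (running total 81.7 g).
Greedy by best ratio exhausts the cost allowance optimally: 81.7 g.

81.7 g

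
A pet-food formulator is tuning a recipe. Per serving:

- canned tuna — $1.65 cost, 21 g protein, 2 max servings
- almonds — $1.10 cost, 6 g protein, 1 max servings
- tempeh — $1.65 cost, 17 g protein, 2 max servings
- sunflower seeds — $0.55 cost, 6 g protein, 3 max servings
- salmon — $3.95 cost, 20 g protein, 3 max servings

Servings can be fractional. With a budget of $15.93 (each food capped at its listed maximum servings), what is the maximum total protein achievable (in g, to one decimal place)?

Protein per dollar: canned tuna 12.73, sunflower seeds 10.91, tempeh 10.3, almonds 5.455, salmon 5.063.
Take 2 servings of canned tuna: spends $3.30, +42.0 g protein (running total 42.0 g).
Take 3 servings of sunflower seeds: spends $1.65, +18.0 g protein (running total 60.0 g).
Take 2 servings of tempeh: spends $3.30, +34.0 g protein (running total 94.0 g).
Take 1 serving of almonds: spends $1.10, +6.0 g protein (running total 100.0 g).
Take 1.666 servings of salmon: spends $6.58, +33.3 g protein (running total 133.3 g).
Filling greedily by protein-per-dollar is optimal for one linear limit, giving 133.3 g.

133.3 g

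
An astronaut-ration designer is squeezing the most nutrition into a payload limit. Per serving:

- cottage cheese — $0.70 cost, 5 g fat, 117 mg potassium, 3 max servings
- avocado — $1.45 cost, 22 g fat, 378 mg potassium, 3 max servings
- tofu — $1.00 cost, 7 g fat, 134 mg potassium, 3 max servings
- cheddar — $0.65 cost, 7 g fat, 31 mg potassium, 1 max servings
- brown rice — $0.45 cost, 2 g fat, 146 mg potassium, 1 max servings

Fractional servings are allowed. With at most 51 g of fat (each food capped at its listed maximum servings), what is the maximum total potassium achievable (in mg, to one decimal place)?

1122.4 mg

Potassium per g fat: brown rice 73, cottage cheese 23.4, tofu 19.14, avocado 17.18, cheddar 4.429.
Take 1 serving of brown rice: uses 2 g fat, +146.0 mg potassium (running total 146.0 mg).
Take 3 servings of cottage cheese: uses 15 g fat, +351.0 mg potassium (running total 497.0 mg).
Take 3 servings of tofu: uses 21 g fat, +402.0 mg potassium (running total 899.0 mg).
Take 0.5909 servings of avocado: uses 13 g fat, +223.4 mg potassium (running total 1122.4 mg).
Greedy by best ratio exhausts the fat allowance optimally: 1122.4 mg.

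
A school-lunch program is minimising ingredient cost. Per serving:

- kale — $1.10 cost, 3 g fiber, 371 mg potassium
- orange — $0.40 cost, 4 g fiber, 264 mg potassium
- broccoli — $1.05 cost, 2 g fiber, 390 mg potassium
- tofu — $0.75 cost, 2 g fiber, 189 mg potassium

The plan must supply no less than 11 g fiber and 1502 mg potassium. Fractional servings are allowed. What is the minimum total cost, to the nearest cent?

$2.28

Minimising a linear cost over {fiber ≥ 11, potassium ≥ 1502, servings ≥ 0} — the optimum is at a vertex, using one or two foods.
kale only: max(11/3, 1502/371) = 4.049 servings → $4.45.
orange only: max(11/4, 1502/264) = 5.689 servings → $2.28.
broccoli only: max(11/2, 1502/390) = 5.5 servings → $5.78.
tofu only: max(11/2, 1502/189) = 7.947 servings → $5.96.
kale + orange with both targets exact would need a negative amount; discard.
kale + broccoli with both tight: 3.005 servings and 0.993 servings → $4.35.
kale + tofu with both targets exact would need a negative amount; discard.
orange + broccoli with both tight: 1.246 servings and 3.008 servings → $3.66.
orange + tofu: intersection lies outside the first quadrant.
broccoli + tofu with both tight: 2.301 servings and 3.199 servings → $4.82.
The minimum over all feasible corners is $2.28.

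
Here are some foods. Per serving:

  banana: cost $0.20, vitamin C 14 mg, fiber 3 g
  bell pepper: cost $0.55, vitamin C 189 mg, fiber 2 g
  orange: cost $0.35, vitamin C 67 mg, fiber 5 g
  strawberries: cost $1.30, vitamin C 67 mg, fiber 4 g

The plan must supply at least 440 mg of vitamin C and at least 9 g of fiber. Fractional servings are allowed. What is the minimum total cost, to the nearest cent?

$1.44

For a min-cost LP with two ≥-constraints, a basic feasible solution has at most two positive variables.
banana only: max(440/14, 9/3) = 31.43 servings → $6.29.
bell pepper only: max(440/189, 9/2) = 4.5 servings → $2.48.
orange only: max(440/67, 9/5) = 6.567 servings → $2.30.
strawberries only: max(440/67, 9/4) = 6.567 servings → $8.54.
banana + bell pepper with both tight: 1.523 servings and 2.215 servings → $1.52.
banana + orange: intersection lies outside the first quadrant.
banana + strawberries with both targets exact would need a negative amount; discard.
bell pepper + orange with both tight: 1.969 servings and 1.012 servings → $1.44.
bell pepper + strawberries with both tight: 1.86 servings and 1.32 servings → $2.74.
orange + strawberries with both targets exact would need a negative amount; discard.
So the least-cost plan costs $1.44.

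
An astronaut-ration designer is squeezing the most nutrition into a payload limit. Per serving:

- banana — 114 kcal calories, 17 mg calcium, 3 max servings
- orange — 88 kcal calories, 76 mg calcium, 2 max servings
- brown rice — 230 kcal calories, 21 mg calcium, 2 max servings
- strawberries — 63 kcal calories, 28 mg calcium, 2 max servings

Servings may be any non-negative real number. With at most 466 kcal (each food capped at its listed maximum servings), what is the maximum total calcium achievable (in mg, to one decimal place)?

232.5 mg

Calcium per kcal: orange 0.8636, strawberries 0.4444, banana 0.1491, brown rice 0.0913.
Take 2 servings of orange: uses 176 kcal, +152.0 mg calcium (running total 152.0 mg).
Take 2 servings of strawberries: uses 126 kcal, +56.0 mg calcium (running total 208.0 mg).
Take 1.439 servings of banana: uses 164 kcal, +24.5 mg calcium (running total 232.5 mg).
Greedy by best ratio exhausts the calories allowance optimally: 232.5 mg.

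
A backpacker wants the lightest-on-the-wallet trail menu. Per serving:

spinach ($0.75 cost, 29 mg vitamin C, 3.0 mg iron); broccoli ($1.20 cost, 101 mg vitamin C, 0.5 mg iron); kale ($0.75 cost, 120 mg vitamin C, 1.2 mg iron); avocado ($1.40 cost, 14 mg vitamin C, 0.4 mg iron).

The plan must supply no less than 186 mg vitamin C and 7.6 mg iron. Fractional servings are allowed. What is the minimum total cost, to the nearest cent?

Check every corner: each single food scaled to meet both minima, and each pair solved so both constraints bind.
spinach only: max(186/29, 7.6/3.0) = 6.414 servings → $4.81.
broccoli only: max(186/101, 7.6/0.5) = 15.2 servings → $18.24.
kale only: max(186/120, 7.6/1.2) = 6.333 servings → $4.75.
avocado only: max(186/14, 7.6/0.4) = 19 servings → $26.60.
spinach + broccoli with both tight: 2.338 servings and 1.17 servings → $3.16.
spinach + kale with both tight: 2.118 servings and 1.038 servings → $2.37.
spinach + avocado with both tight: 1.053 servings and 11.11 servings → $16.34.
broccoli + kale: intersection lies outside the first quadrant.
broccoli + avocado: intersection lies outside the first quadrant.
kale + avocado with both targets exact would need a negative amount; discard.
Cheapest feasible corner: $2.37.

$2.37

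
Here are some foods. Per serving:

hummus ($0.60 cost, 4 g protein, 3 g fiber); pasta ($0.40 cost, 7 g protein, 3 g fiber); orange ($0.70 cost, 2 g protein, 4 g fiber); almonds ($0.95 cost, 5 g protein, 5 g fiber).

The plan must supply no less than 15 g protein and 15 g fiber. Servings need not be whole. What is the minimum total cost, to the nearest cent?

Minimising a linear cost over {protein ≥ 15, fiber ≥ 15, servings ≥ 0} — the optimum is at a vertex, using one or two foods.
hummus only: max(15/4, 15/3) = 5 servings → $3.00.
pasta only: max(15/7, 15/3) = 5 servings → $2.00.
orange only: max(15/2, 15/4) = 7.5 servings → $5.25.
almonds only: max(15/5, 15/5) = 3 servings → $2.85.
hummus + pasta: intersection lies outside the first quadrant.
hummus + orange with both tight: 3 servings and 1.5 servings → $2.85.
hummus + almonds with both tight: 0 servings and 3 servings → $2.85.
pasta + orange with both tight: 1.364 servings and 2.727 servings → $2.45.
pasta + almonds with both tight: 0 servings and 3 servings → $2.85.
orange + almonds with both tight: 0 servings and 3 servings → $2.85.
So the least-cost plan costs $2.00.

$2.00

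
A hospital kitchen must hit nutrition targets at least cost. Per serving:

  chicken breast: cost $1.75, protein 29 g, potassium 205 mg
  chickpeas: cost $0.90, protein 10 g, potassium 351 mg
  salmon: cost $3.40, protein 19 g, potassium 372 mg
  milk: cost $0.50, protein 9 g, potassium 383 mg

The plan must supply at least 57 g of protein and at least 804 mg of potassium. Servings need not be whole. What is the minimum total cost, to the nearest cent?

chicken breast only: max(57/29, 804/205) = 3.922 servings → $6.86.
chickpeas only: max(57/10, 804/351) = 5.7 servings → $5.13.
salmon only: max(57/19, 804/372) = 3 servings → $10.20.
milk only: max(57/9, 804/383) = 6.333 servings → $3.17.
chicken breast + chickpeas with both tight: 1.472 servings and 1.431 servings → $3.86.
chicken breast + salmon with both tight: 0.86 servings and 1.687 servings → $7.24.
chicken breast + milk with both tight: 1.576 servings and 1.256 servings → $3.39.
chickpeas + salmon with both targets exact would need a negative amount; discard.
chickpeas + milk: the both-tight solution has a negative serving — not a feasible corner.
salmon + milk: intersection lies outside the first quadrant.
Cheapest feasible corner: $3.17.

$3.17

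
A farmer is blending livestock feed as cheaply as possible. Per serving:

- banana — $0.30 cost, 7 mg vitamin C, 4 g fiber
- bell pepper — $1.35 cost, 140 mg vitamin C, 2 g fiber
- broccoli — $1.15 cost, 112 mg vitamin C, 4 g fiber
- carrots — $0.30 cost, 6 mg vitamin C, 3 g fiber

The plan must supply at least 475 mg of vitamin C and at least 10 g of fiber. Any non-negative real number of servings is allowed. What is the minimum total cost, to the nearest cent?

$4.67

The cheapest plan sits at a corner of the feasible region — with two constraints it uses at most two foods.
banana only: max(475/7, 10/4) = 67.86 servings → $20.36.
bell pepper only: max(475/140, 10/2) = 5 servings → $6.75.
broccoli only: max(475/112, 10/4) = 4.241 servings → $4.88.
carrots only: max(475/6, 10/3) = 79.17 servings → $23.75.
banana + bell pepper with both tight: 0.8242 servings and 3.352 servings → $4.77.
banana + broccoli with both targets exact would need a negative amount; discard.
banana + carrots: the both-tight solution has a negative serving — not a feasible corner.
bell pepper + broccoli with both tight: 2.321 servings and 1.339 servings → $4.67.
bell pepper + carrots with both tight: 3.346 servings and 1.103 servings → $4.85.
broccoli + carrots with both targets exact would need a negative amount; discard.
The minimum over all feasible corners is $4.67.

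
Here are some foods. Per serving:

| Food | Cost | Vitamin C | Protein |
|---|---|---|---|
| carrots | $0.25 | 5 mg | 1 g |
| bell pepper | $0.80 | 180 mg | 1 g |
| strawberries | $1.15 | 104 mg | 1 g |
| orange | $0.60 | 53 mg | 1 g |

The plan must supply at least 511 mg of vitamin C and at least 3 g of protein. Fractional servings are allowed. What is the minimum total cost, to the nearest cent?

carrots only: max(511/5, 3/1) = 102.2 servings → $25.55.
bell pepper only: max(511/180, 3/1) = 3 servings → $2.40.
strawberries only: max(511/104, 3/1) = 4.913 servings → $5.65.
orange only: max(511/53, 3/1) = 9.642 servings → $5.78.
carrots + bell pepper with both tight: 0.1657 servings and 2.834 servings → $2.31.
carrots + strawberries with both targets exact would need a negative amount; discard.
carrots + orange with both targets exact would need a negative amount; discard.
bell pepper + strawberries with both tight: 2.618 servings and 0.3816 servings → $2.53.
bell pepper + orange with both tight: 2.772 servings and 0.2283 servings → $2.35.
strawberries + orange: intersection lies outside the first quadrant.
So the least-cost plan costs $2.31.

$2.31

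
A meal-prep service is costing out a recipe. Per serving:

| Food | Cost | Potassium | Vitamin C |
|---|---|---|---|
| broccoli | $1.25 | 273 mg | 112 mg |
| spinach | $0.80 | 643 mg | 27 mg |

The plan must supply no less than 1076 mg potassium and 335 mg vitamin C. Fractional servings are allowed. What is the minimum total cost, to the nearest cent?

$3.96

At the optimum either one food covers both requirements or two foods hit both targets exactly; no other combination can be cheaper.
broccoli only: max(1076/273, 335/112) = 3.941 servings → $4.93.
spinach only: max(1076/643, 335/27) = 12.41 servings → $9.93.
broccoli + spinach with both tight: 2.883 servings and 0.4495 servings → $3.96.
Cheapest feasible corner: $3.96.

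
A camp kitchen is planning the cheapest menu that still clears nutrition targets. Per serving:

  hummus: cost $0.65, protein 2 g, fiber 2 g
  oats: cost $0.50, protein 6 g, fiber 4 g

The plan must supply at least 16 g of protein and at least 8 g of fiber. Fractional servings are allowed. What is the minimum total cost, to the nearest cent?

$1.33

An LP optimum is at a vertex; with two nutrient constraints at most two foods are used. Check each candidate.
hummus only: max(16/2, 8/2) = 8 servings → $5.20.
oats only: max(16/6, 8/4) = 2.667 servings → $1.33.
hummus + oats: the both-tight solution has a negative serving — not a feasible corner.
So the least-cost plan costs $1.33.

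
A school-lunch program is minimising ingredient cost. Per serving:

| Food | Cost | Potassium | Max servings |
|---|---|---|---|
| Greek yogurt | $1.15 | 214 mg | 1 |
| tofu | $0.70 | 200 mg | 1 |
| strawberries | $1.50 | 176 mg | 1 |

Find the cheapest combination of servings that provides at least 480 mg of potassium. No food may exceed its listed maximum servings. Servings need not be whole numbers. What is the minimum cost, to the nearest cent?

$2.41

Cost per mg of potassium: tofu $0.0035, Greek yogurt $0.0054, strawberries $0.0085.
Take 1 serving of tofu: +200.0 mg potassium for $0.70 (total $0.70, still need 280.0 mg).
Take 1 serving of Greek yogurt: +214.0 mg potassium for $1.15 (total $1.85, still need 66.0 mg).
Take 0.375 servings of strawberries: +66.0 mg potassium for $0.56 (total $2.41, still need 0.0 mg).
Greedy by cheapest-per-mg is optimal for a single linear constraint, so the minimum cost is $2.41.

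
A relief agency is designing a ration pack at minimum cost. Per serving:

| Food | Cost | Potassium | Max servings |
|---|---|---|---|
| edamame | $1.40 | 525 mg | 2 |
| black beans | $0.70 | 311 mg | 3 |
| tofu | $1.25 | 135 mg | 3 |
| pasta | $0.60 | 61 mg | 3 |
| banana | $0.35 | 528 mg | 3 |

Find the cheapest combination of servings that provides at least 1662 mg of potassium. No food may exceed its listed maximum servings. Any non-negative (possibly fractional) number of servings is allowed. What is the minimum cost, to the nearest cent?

Cost per mg of potassium: banana $0.0007, black beans $0.0023, edamame $0.0027, tofu $0.0093, pasta $0.0098.
Take 3 servings of banana: +1584.0 mg potassium for $1.05 (total $1.05, still need 78.0 mg).
Take 0.2508 servings of black beans: +78.0 mg potassium for $0.18 (total $1.23, still need 0.0 mg).
Filling from the cheapest source first is optimal under one linear minimum: $1.23.

$1.23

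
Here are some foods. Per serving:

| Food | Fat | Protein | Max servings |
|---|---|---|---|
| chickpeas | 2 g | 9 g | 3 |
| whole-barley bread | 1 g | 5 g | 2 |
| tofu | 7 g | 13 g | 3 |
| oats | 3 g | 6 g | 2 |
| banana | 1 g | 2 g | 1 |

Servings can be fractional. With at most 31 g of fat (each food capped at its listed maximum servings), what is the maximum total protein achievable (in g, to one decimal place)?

80.7 g

Protein per g fat: whole-barley bread 5, chickpeas 4.5, oats 2, banana 2, tofu 1.857.
Take 2 servings of whole-barley bread: uses 2 g fat, +10.0 g protein (running total 10.0 g).
Take 3 servings of chickpeas: uses 6 g fat, +27.0 g protein (running total 37.0 g).
Take 2 servings of oats: uses 6 g fat, +12.0 g protein (running total 49.0 g).
Take 1 serving of banana: uses 1 g fat, +2.0 g protein (running total 51.0 g).
Take 2.286 servings of tofu: uses 16 g fat, +29.7 g protein (running total 80.7 g).
Filling greedily by protein-per-g fat is optimal for one linear limit, giving 80.7 g.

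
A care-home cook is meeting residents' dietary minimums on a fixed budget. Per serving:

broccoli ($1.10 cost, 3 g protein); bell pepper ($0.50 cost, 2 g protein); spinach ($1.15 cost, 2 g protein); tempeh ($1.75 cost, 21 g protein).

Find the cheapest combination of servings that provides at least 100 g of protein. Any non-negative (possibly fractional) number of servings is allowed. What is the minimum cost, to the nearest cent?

Cost per g of protein: tempeh $0.0833, bell pepper $0.2500, broccoli $0.3667, spinach $0.5750.
With no serving limits, use only tempeh: 100 g / 21 g = 4.762 servings × $1.75 = $8.33.

$8.33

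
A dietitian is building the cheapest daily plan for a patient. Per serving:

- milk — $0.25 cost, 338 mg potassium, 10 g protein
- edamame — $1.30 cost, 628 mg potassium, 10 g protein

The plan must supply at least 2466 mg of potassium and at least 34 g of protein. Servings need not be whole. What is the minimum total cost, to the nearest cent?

At the optimum either one food covers both requirements or two foods hit both targets exactly; no other combination can be cheaper.
milk only: max(2466/338, 34/10) = 7.296 servings → $1.82.
edamame only: max(2466/628, 34/10) = 3.927 servings → $5.10.
milk + edamame: intersection lies outside the first quadrant.
Cheapest feasible corner: $1.82.

$1.82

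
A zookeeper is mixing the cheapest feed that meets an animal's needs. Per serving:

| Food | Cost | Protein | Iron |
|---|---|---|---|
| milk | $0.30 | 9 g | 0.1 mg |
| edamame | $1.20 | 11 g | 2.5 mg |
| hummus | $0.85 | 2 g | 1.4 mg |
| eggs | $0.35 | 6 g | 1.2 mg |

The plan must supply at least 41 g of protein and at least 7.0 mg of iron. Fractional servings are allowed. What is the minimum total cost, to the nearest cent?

$2.23

milk only: max(41/9, 7.0/0.1) = 70 servings → $21.00.
edamame only: max(41/11, 7.0/2.5) = 3.727 servings → $4.47.
hummus only: max(41/2, 7.0/1.4) = 20.5 servings → $17.43.
eggs only: max(41/6, 7.0/1.2) = 6.833 servings → $2.39.
milk + edamame with both tight: 1.192 servings and 2.752 servings → $3.66.
milk + hummus with both tight: 3.5 servings and 4.75 servings → $5.09.
milk + eggs with both tight: 0.7059 servings and 5.775 servings → $2.23.
edamame + hummus: the both-tight solution has a negative serving — not a feasible corner.
edamame + eggs: the both-tight solution has a negative serving — not a feasible corner.
hummus + eggs with both targets exact would need a negative amount; discard.
So the least-cost plan costs $2.23.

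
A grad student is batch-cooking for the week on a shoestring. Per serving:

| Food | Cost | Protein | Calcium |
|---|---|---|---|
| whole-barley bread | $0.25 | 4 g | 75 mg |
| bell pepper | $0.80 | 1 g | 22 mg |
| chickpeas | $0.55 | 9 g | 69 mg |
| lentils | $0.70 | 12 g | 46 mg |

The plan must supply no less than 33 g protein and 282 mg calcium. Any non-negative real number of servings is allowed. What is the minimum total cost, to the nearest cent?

With two linear requirements the optimum uses one or two foods; enumerate the corners.
whole-barley bread only: max(33/4, 282/75) = 8.25 servings → $2.06.
bell pepper only: max(33/1, 282/22) = 33 servings → $26.40.
chickpeas only: max(33/9, 282/69) = 4.087 servings → $2.25.
lentils only: max(33/12, 282/46) = 6.13 servings → $4.29.
whole-barley bread + bell pepper: the both-tight solution has a negative serving — not a feasible corner.
whole-barley bread + chickpeas with both tight: 0.6541 servings and 3.376 servings → $2.02.
whole-barley bread + lentils with both tight: 2.606 servings and 1.881 servings → $1.97.
bell pepper + chickpeas with both tight: 2.023 servings and 3.442 servings → $3.51.
bell pepper + lentils with both tight: 8.56 servings and 2.037 servings → $8.27.
chickpeas + lentils with both targets exact would need a negative amount; discard.
Cheapest feasible corner: $1.97.

$1.97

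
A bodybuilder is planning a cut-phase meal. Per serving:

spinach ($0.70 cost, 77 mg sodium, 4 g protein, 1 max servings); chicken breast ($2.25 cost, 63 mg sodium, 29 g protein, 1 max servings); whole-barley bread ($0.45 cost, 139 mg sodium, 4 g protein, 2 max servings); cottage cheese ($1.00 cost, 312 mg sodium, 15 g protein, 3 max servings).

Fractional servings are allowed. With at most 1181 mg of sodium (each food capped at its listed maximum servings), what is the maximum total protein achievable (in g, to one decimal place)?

Protein per mg sodium: chicken breast 0.4603, spinach 0.05195, cottage cheese 0.04808, whole-barley bread 0.02878.
Take 1 serving of chicken breast: uses 63 mg sodium, +29.0 g protein (running total 29.0 g).
Take 1 serving of spinach: uses 77 mg sodium, +4.0 g protein (running total 33.0 g).
Take 3 servings of cottage cheese: uses 936 mg sodium, +45.0 g protein (running total 78.0 g).
Take 0.7554 servings of whole-barley bread: uses 105 mg sodium, +3.0 g protein (running total 81.0 g).
Filling greedily by protein-per-mg sodium is optimal for one linear limit, giving 81.0 g.

81.0 g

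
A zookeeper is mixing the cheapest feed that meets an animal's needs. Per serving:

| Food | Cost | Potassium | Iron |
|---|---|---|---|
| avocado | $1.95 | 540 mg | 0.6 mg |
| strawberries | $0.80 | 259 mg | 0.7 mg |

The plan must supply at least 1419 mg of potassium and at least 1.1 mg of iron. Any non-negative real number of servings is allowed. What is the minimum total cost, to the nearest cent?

Check every corner: each single food scaled to meet both minima, and each pair solved so both constraints bind.
avocado only: max(1419/540, 1.1/0.6) = 2.628 servings → $5.12.
strawberries only: max(1419/259, 1.1/0.7) = 5.479 servings → $4.38.
avocado + strawberries: the both-tight solution has a negative serving — not a feasible corner.
Cheapest feasible corner: $4.38.

$4.38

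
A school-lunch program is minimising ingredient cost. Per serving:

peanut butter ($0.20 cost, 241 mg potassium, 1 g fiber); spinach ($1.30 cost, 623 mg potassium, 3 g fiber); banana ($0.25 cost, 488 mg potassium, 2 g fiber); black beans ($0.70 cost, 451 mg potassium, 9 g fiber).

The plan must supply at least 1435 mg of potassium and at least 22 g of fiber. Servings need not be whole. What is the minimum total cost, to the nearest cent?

The cheapest plan sits at a corner of the feasible region — with two constraints it uses at most two foods.
peanut butter only: max(1435/241, 22/1) = 22 servings → $4.40.
spinach only: max(1435/623, 22/3) = 7.333 servings → $9.53.
banana only: max(1435/488, 22/2) = 11 servings → $2.75.
black beans only: max(1435/451, 22/9) = 3.182 servings → $2.23.
peanut butter + spinach: intersection lies outside the first quadrant.
peanut butter + banana with both targets exact would need a negative amount; discard.
peanut butter + black beans with both tight: 1.742 servings and 2.251 servings → $1.92.
spinach + banana: intersection lies outside the first quadrant.
spinach + black beans with both tight: 0.7036 servings and 2.21 servings → $2.46.
banana + black beans with both tight: 0.8576 servings and 2.254 servings → $1.79.
So the least-cost plan costs $1.79.

$1.79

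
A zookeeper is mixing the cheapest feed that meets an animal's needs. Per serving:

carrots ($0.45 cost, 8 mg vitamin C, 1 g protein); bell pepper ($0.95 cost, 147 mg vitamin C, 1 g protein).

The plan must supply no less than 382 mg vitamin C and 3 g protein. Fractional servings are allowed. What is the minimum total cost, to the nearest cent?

$2.64

Compare the cost at each extreme point of the feasible region.
carrots only: max(382/8, 3/1) = 47.75 servings → $21.49.
bell pepper only: max(382/147, 3/1) = 3 servings → $2.85.
carrots + bell pepper with both tight: 0.4245 servings and 2.576 servings → $2.64.
The minimum over all feasible corners is $2.64.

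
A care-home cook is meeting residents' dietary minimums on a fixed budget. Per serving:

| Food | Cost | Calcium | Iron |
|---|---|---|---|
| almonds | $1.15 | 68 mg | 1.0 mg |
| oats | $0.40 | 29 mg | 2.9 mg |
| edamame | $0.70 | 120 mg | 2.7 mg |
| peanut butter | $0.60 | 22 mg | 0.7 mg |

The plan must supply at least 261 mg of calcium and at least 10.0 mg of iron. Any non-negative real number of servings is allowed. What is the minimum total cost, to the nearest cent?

This is a tiny linear program; its minimum lies at a vertex of the feasible set. List the vertices and price them.
almonds only: max(261/68, 10.0/1.0) = 10 servings → $11.50.
oats only: max(261/29, 10.0/2.9) = 9 servings → $3.60.
edamame only: max(261/120, 10.0/2.7) = 3.704 servings → $2.59.
peanut butter only: max(261/22, 10.0/0.7) = 14.29 servings → $8.57.
almonds + oats with both tight: 2.776 servings and 2.491 servings → $4.19.
almonds + edamame: the both-tight solution has a negative serving — not a feasible corner.
almonds + peanut butter with both targets exact would need a negative amount; discard.
oats + edamame with both tight: 1.836 servings and 1.731 servings → $1.95.
oats + peanut butter with both tight: 0.8575 servings and 10.73 servings → $6.78.
edamame + peanut butter: the both-tight solution has a negative serving — not a feasible corner.
The minimum over all feasible corners is $1.95.

$1.95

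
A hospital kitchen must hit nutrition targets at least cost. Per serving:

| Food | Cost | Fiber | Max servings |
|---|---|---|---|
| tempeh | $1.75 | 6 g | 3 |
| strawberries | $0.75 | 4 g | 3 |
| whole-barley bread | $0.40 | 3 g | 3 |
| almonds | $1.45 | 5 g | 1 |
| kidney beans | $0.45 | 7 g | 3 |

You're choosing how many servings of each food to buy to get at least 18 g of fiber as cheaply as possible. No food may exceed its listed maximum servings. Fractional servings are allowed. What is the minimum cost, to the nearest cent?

Cost per g of fiber: kidney beans $0.0643, whole-barley bread $0.1333, strawberries $0.1875, almonds $0.2900, tempeh $0.2917.
Take 2.571 servings of kidney beans: +18.0 g fiber for $1.16 (total $1.16, still need 0.0 g).
Greedy by cheapest-per-g is optimal for a single linear constraint, so the minimum cost is $1.16.

$1.16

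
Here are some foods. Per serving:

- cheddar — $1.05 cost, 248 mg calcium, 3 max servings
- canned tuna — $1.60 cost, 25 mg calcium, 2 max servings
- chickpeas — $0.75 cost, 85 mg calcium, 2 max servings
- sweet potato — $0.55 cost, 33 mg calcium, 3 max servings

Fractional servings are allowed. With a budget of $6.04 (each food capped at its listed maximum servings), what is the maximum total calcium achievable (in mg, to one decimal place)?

Calcium per dollar: cheddar 236.2, chickpeas 113.3, sweet potato 60, canned tuna 15.62.
Take 3 servings of cheddar: spends $3.15, +744.0 mg calcium (running total 744.0 mg).
Take 2 servings of chickpeas: spends $1.50, +170.0 mg calcium (running total 914.0 mg).
Take 2.527 servings of sweet potato: spends $1.39, +83.4 mg calcium (running total 997.4 mg).
Greedy by best ratio exhausts the cost allowance optimally: 997.4 mg.

997.4 mg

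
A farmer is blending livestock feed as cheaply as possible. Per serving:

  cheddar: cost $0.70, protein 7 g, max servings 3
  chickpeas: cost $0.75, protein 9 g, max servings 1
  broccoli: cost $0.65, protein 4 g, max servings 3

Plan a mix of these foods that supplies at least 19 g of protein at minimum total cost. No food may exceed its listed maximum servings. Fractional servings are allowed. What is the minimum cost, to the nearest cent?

$1.75

Cost per g of protein: chickpeas $0.0833, cheddar $0.1000, broccoli $0.1625.
Take 1 serving of chickpeas: +9.0 g protein for $0.75 (total $0.75, still need 10.0 g).
Take 1.429 servings of cheddar: +10.0 g protein for $1.00 (total $1.75, still need 0.0 g).
Filling from the cheapest source first is optimal under one linear minimum: $1.75.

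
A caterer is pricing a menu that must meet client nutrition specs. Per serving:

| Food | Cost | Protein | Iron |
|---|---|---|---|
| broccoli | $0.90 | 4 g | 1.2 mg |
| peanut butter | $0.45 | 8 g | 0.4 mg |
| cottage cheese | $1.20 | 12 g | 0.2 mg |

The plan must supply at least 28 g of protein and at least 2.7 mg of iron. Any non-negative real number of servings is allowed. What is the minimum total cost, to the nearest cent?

Compare the cost at each extreme point of the feasible region.
broccoli only: max(28/4, 2.7/1.2) = 7 servings → $6.30.
peanut butter only: max(28/8, 2.7/0.4) = 6.75 servings → $3.04.
cottage cheese only: max(28/12, 2.7/0.2) = 13.5 servings → $16.20.
broccoli + peanut butter with both tight: 1.3 servings and 2.85 servings → $2.45.
broccoli + cottage cheese with both tight: 1.971 servings and 1.676 servings → $3.79.
peanut butter + cottage cheese: intersection lies outside the first quadrant.
So the least-cost plan costs $2.45.

$2.45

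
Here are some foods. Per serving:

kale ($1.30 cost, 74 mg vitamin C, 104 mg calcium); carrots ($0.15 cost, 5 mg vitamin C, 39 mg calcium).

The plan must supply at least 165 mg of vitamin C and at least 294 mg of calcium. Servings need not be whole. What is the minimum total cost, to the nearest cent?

An LP optimum is at a vertex; with two nutrient constraints at most two foods are used. Check each candidate.
kale only: max(165/74, 294/104) = 2.827 servings → $3.67.
carrots only: max(165/5, 294/39) = 33 servings → $4.95.
kale + carrots with both tight: 2.098 servings and 1.943 servings → $3.02.
The minimum over all feasible corners is $3.02.

$3.02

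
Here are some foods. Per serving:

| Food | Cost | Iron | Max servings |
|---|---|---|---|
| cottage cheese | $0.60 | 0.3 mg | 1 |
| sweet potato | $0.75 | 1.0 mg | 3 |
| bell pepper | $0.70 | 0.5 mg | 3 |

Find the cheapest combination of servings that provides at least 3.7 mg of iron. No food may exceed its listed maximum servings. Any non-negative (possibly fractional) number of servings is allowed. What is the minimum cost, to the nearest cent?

Cost per mg of iron: sweet potato $0.7500, bell pepper $1.4000, cottage cheese $2.0000.
Take 3 servings of sweet potato: +3.0 mg iron for $2.25 (total $2.25, still need 0.7 mg).
Take 1.4 servings of bell pepper: +0.7 mg iron for $0.98 (total $3.23, still need 0.0 mg).
Greedy by cheapest-per-mg is optimal for a single linear constraint, so the minimum cost is $3.23.

$3.23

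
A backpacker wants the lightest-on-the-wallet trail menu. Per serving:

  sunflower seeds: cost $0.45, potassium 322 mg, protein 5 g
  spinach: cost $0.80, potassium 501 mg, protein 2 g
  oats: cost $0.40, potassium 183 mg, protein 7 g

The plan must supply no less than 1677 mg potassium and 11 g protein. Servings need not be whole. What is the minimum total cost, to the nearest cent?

A basic optimal solution has at most two foods positive. Try each food alone and each pair with both targets met exactly.
sunflower seeds only: max(1677/322, 11/5) = 5.208 servings → $2.34.
spinach only: max(1677/501, 11/2) = 5.5 servings → $4.40.
oats only: max(1677/183, 11/7) = 9.164 servings → $3.67.
sunflower seeds + spinach with both tight: 1.159 servings and 2.602 servings → $2.60.
sunflower seeds + oats: intersection lies outside the first quadrant.
spinach + oats with both tight: 3.096 servings and 0.6867 servings → $2.75.
So the least-cost plan costs $2.34.

$2.34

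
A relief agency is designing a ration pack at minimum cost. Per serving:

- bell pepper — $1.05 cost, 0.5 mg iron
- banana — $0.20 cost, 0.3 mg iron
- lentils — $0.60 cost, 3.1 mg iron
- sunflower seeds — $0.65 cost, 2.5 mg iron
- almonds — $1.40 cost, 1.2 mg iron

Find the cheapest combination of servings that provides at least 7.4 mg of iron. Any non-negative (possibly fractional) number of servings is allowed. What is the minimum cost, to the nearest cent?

$1.43

Cost per mg of iron: lentils $0.1935, sunflower seeds $0.2600, banana $0.6667, almonds $1.1667, bell pepper $2.1000.
With no serving limits, use only lentils: 7.4 mg / 3.1 mg = 2.387 servings × $0.60 = $1.43.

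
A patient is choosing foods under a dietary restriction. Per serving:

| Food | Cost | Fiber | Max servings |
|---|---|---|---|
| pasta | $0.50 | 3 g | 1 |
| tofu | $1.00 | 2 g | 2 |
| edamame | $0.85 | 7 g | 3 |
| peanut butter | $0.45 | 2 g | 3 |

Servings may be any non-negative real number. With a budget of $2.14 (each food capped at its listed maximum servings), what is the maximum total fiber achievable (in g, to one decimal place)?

17.6 g

Fiber per dollar: edamame 8.235, pasta 6, peanut butter 4.444, tofu 2.
Take 2.518 servings of edamame: spends $2.14, +17.6 g fiber (running total 17.6 g).
Filling greedily by fiber-per-dollar is optimal for one linear limit, giving 17.6 g.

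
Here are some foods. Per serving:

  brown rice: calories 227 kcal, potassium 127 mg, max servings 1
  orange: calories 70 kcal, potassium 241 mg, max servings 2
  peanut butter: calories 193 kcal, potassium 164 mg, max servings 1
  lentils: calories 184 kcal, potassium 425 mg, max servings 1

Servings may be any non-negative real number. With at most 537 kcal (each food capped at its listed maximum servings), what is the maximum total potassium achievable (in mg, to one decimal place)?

Potassium per kcal: orange 3.443, lentils 2.31, peanut butter 0.8497, brown rice 0.5595.
Take 2 servings of orange: uses 140 kcal, +482.0 mg potassium (running total 482.0 mg).
Take 1 serving of lentils: uses 184 kcal, +425.0 mg potassium (running total 907.0 mg).
Take 1 serving of peanut butter: uses 193 kcal, +164.0 mg potassium (running total 1071.0 mg).
Take 0.08811 servings of brown rice: uses 20 kcal, +11.2 mg potassium (running total 1082.2 mg).
Greedy by best ratio exhausts the calories allowance optimally: 1082.2 mg.

1082.2 mg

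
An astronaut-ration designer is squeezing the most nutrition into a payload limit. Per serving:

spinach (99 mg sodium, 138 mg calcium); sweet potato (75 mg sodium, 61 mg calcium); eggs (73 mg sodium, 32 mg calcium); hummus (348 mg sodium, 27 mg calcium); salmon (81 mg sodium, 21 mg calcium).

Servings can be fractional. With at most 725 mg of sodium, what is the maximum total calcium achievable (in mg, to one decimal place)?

1010.6 mg

Calcium per mg sodium: spinach 1.394, sweet potato 0.8133, eggs 0.4384, salmon 0.2593, hummus 0.07759.
With no serving limits, spend the whole sodium allowance on spinach: 725 mg / 99 mg × 138 mg = 1010.6 mg.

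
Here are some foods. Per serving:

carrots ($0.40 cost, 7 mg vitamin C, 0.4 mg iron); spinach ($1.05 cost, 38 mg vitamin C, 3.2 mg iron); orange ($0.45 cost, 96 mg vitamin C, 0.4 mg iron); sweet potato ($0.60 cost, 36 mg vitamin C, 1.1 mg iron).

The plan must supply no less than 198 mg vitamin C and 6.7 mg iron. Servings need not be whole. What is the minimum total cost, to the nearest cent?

This is a tiny linear program; its minimum lies at a vertex of the feasible set. List the vertices and price them.
carrots only: max(198/7, 6.7/0.4) = 28.29 servings → $11.31.
spinach only: max(198/38, 6.7/3.2) = 5.211 servings → $5.47.
orange only: max(198/96, 6.7/0.4) = 16.75 servings → $7.54.
sweet potato only: max(198/36, 6.7/1.1) = 6.091 servings → $3.65.
carrots + spinach with both targets exact would need a negative amount; discard.
carrots + orange with both tight: 15.84 servings and 0.9073 servings → $6.75.
carrots + sweet potato with both tight: 3.493 servings and 4.821 servings → $4.29.
spinach + orange with both tight: 1.932 servings and 1.298 servings → $2.61.
spinach + sweet potato with both tight: 0.3188 servings and 5.163 servings → $3.43.
orange + sweet potato: intersection lies outside the first quadrant.
So the least-cost plan costs $2.61.

$2.61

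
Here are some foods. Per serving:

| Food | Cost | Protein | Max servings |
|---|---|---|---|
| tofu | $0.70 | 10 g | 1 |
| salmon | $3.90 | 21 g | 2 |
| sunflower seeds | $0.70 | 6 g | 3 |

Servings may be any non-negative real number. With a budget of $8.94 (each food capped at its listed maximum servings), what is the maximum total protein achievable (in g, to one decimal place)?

61.1 g

Protein per dollar: tofu 14.29, sunflower seeds 8.571, salmon 5.385.
Take 1 serving of tofu: spends $0.70, +10.0 g protein (running total 10.0 g).
Take 3 servings of sunflower seeds: spends $2.10, +18.0 g protein (running total 28.0 g).
Take 1.574 servings of salmon: spends $6.14, +33.1 g protein (running total 61.1 g).
Filling greedily by protein-per-dollar is optimal for one linear limit, giving 61.1 g.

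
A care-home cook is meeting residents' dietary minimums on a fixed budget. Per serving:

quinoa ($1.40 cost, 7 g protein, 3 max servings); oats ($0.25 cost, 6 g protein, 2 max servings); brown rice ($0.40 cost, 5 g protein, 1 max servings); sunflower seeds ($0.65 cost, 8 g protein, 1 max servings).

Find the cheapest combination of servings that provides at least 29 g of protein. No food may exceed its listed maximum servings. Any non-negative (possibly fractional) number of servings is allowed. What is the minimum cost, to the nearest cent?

Cost per g of protein: oats $0.0417, brown rice $0.0800, sunflower seeds $0.0813, quinoa $0.2000.
Take 2 servings of oats: +12.0 g protein for $0.50 (total $0.50, still need 17.0 g).
Take 1 serving of brown rice: +5.0 g protein for $0.40 (total $0.90, still need 12.0 g).
Take 1 serving of sunflower seeds: +8.0 g protein for $0.65 (total $1.55, still need 4.0 g).
Take 0.5714 servings of quinoa: +4.0 g protein for $0.80 (total $2.35, still need 0.0 g).
Filling from the cheapest source first is optimal under one linear minimum: $2.35.

$2.35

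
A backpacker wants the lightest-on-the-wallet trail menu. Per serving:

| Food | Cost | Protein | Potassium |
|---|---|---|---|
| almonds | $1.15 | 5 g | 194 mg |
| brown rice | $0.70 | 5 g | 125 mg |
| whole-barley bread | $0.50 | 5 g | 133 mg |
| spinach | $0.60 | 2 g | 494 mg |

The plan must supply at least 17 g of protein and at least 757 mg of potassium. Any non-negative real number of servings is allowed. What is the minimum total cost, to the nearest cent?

almonds only: max(17/5, 757/194) = 3.902 servings → $4.49.
brown rice only: max(17/5, 757/125) = 6.056 servings → $4.24.
whole-barley bread only: max(17/5, 757/133) = 5.692 servings → $2.85.
spinach only: max(17/2, 757/494) = 8.5 servings → $5.10.
almonds + brown rice: intersection lies outside the first quadrant.
almonds + whole-barley bread with both targets exact would need a negative amount; discard.
almonds + spinach with both tight: 3.306 servings and 0.2339 servings → $3.94.
brown rice + whole-barley bread with both targets exact would need a negative amount; discard.
brown rice + spinach with both tight: 3.101 servings and 0.7477 servings → $2.62.
whole-barley bread + spinach with both tight: 3.123 servings and 0.6915 servings → $1.98.
Cheapest feasible corner: $1.98.

$1.98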